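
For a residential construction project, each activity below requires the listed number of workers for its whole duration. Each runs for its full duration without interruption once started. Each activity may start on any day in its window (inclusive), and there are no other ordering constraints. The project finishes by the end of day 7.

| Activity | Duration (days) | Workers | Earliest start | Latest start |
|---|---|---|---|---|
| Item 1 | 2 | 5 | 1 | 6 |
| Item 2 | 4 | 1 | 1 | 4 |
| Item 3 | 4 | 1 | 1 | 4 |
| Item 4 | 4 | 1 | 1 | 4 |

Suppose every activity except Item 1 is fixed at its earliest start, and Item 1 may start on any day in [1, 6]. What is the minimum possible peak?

Item 1@1: d1:8  d2:8  d3:3  d4:3  d5:0  d6:0  d7:0 → peak 8
Item 1@2: d1:3  d2:8  d3:8  d4:3  d5:0  d6:0  d7:0 → peak 8
Item 1@3: d1:3  d2:3  d3:8  d4:8  d5:0  d6:0  d7:0 → peak 8
Item 1@4: d1:3  d2:3  d3:3  d4:8  d5:5  d6:0  d7:0 → peak 8
Item 1@5: d1:3  d2:3  d3:3  d4:3  d5:5  d6:5  d7:0 → peak 5
Item 1@6: d1:3  d2:3  d3:3  d4:3  d5:0  d6:5  d7:5 → peak 5
Best is Item 1@5, peak 5.

5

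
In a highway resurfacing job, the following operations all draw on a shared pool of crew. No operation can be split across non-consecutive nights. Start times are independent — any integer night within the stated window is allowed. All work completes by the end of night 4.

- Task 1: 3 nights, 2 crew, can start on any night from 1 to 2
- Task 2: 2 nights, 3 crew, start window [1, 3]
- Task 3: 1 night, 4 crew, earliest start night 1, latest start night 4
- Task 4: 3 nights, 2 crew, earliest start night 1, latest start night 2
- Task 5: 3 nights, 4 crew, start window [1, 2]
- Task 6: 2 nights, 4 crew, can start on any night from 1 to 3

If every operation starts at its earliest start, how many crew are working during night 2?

At early start, night 2 has: Task 1, Task 2, Task 4, Task 5, Task 6.
Demand: 2 + 3 + 2 + 4 + 4 = 15.

15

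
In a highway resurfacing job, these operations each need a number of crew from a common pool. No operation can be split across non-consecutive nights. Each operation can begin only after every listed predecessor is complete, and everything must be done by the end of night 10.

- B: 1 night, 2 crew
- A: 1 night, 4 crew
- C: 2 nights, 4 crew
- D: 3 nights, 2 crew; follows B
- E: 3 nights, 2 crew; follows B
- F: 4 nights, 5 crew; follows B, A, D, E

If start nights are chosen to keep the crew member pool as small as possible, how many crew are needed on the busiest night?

6

Early-start (B@1, A@1, C@1, D@2, E@2, F@5) gives peak 10: n1:10  n2:8  n3:4  n4:4  n5:5  n6:5  n7:5  n8:5  n9:0  n10:0.
Shift C→2, E→4, F→7.
Schedule B@1, A@1, C@2, D@2, E@4, F@7: n1:6  n2:6  n3:6  n4:4  n5:2  n6:2  n7:5  n8:5  n9:5  n10:5 — peak 6.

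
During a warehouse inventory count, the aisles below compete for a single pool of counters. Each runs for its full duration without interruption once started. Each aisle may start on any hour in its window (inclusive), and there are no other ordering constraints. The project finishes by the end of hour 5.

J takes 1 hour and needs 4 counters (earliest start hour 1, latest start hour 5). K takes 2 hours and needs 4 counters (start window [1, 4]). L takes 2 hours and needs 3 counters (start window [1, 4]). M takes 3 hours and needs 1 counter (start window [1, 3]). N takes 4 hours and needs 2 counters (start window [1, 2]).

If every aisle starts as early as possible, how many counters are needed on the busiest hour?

Early-start schedule: J@1, K@1, L@1, M@1, N@1.
Load per hour: hour 1: 14, hour 2: 10, hour 3: 3, hour 4: 2, hour 5: 0.
Peak is 14.

14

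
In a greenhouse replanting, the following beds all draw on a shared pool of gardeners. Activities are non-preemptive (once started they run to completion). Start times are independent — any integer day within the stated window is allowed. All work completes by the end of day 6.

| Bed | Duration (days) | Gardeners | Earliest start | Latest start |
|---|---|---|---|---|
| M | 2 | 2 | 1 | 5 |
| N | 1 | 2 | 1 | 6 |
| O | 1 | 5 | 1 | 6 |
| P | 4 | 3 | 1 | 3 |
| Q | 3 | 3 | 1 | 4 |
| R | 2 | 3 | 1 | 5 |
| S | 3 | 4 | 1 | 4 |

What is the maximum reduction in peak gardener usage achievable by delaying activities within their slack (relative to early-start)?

13

Early-start peak: d1:22  d2:15  d3:10  d4:3  d5:0  d6:0 ⇒ 22.
Leveled (M@1, N@1, O@6, P@2, Q@4, R@4, S@1): d1:8  d2:9  d3:7  d4:9  d5:9  d6:8 ⇒ 9.
Reduction 22 − 9 = 13.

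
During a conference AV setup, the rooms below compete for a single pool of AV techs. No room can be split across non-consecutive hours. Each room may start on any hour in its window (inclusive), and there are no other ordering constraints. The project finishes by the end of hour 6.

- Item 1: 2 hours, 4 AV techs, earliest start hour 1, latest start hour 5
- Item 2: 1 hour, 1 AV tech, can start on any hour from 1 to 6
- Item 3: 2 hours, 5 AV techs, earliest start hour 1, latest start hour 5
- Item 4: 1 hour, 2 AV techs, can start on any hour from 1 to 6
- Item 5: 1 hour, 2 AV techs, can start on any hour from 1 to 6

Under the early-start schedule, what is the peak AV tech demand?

Early-start schedule: Item 1@1, Item 2@1, Item 3@1, Item 4@1, Item 5@1.
Load per hour: hour 1: 14, hour 2: 9, hour 3: 0, hour 4: 0, hour 5: 0, hour 6: 0.
Peak is 14.

14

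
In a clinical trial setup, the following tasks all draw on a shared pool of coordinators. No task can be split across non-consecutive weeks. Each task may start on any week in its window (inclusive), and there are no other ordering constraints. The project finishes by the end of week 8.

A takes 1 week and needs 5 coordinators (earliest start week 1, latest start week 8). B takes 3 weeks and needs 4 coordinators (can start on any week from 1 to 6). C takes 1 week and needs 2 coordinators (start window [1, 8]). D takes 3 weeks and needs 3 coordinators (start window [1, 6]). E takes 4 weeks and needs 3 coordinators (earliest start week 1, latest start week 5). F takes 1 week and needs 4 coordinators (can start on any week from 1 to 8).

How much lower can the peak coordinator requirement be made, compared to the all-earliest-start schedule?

14

Early-start peak: w1:21  w2:10  w3:10  w4:3  w5:0  w6:0  w7:0  w8:0 ⇒ 21.
Leveled (A@1, B@2, C@1, D@2, E@5, F@5): w1:7  w2:7  w3:7  w4:7  w5:7  w6:3  w7:3  w8:3 ⇒ 7.
Reduction 21 − 7 = 14.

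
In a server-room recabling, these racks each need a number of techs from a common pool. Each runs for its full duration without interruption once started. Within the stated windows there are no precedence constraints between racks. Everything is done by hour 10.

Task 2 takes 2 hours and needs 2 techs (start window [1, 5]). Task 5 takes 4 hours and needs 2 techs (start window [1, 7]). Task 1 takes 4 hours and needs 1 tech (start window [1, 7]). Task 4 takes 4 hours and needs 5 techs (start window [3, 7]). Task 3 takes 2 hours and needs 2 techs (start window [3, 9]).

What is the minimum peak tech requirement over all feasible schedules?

5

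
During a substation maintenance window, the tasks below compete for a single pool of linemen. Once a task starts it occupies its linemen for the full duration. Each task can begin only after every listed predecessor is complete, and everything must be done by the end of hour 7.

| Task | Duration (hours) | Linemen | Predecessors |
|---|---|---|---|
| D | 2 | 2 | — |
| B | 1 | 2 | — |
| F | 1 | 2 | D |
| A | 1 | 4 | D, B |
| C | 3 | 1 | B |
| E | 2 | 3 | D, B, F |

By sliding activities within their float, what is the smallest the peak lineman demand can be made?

Early-start (D@1, B@1, F@3, A@3, C@2, E@4) gives peak 7: h1:4  h2:3  h3:7  h4:4  h5:3  h6:0  h7:0.
Shift A→4, C→5, E→5.
Schedule D@1, B@1, F@3, A@4, C@5, E@5: h1:4  h2:2  h3:2  h4:4  h5:4  h6:4  h7:1 — peak 4.

4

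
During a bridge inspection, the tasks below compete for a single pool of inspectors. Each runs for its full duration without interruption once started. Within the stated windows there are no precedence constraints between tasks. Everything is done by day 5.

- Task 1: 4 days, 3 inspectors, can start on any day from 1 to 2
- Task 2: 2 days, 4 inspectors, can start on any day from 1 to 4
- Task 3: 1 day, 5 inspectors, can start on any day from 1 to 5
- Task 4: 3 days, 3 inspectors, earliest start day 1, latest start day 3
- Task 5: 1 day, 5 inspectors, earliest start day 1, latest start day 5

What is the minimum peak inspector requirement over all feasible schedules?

10

Early-start (Task 1@1, Task 2@1, Task 3@1, Task 4@1, Task 5@1) gives peak 20: d1:20  d2:10  d3:6  d4:3  d5:0.
Shift Task 3→4, Task 5→5.
Schedule Task 1@1, Task 2@1, Task 3@4, Task 4@1, Task 5@5: d1:10  d2:10  d3:6  d4:8  d5:5 — peak 10.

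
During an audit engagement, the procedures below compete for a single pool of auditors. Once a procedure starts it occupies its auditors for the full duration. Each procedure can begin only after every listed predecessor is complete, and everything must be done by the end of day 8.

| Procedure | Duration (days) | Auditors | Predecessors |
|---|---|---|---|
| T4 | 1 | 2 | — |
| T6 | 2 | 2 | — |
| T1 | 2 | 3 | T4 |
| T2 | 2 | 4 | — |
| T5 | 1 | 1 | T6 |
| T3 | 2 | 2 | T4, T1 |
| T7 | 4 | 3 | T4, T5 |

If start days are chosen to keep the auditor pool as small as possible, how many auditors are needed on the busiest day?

Early-start (T4@1, T6@1, T1@2, T2@1, T5@3, T3@4, T7@4) gives peak 9: d1:8  d2:9  d3:4  d4:5  d5:5  d6:3  d7:3  d8:0.
Shift T1→4, T2→2, T3→6.
Schedule T4@1, T6@1, T1@4, T2@2, T5@3, T3@6, T7@4: d1:4  d2:6  d3:5  d4:6  d5:6  d6:5  d7:5  d8:0 — peak 6.

6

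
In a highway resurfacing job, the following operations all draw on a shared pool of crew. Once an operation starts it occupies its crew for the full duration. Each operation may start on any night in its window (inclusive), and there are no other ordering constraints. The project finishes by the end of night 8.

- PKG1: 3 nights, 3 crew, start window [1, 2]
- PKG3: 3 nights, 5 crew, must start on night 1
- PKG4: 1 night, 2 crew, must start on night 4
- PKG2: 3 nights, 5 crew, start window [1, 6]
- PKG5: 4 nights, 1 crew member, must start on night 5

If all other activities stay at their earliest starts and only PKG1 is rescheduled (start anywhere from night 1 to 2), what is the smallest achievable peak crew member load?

13

PKG1@1: n1:13  n2:13  n3:13  n4:2  n5:1  n6:1  n7:1  n8:1 → peak 13
PKG1@2: n1:10  n2:13  n3:13  n4:5  n5:1  n6:1  n7:1  n8:1 → peak 13
Best is PKG1@1, peak 13.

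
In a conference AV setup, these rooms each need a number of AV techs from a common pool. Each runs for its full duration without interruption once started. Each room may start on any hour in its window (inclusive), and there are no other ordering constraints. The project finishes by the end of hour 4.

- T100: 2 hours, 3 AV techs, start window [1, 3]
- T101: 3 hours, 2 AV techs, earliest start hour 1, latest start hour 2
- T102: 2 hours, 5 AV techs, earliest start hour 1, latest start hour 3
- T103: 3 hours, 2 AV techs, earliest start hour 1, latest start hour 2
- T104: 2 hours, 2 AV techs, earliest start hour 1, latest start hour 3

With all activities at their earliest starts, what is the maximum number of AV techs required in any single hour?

Early-start schedule: T100@1, T101@1, T102@1, T103@1, T104@1.
Load per hour: hour 1: 14, hour 2: 14, hour 3: 4, hour 4: 0.
Peak is 14.

14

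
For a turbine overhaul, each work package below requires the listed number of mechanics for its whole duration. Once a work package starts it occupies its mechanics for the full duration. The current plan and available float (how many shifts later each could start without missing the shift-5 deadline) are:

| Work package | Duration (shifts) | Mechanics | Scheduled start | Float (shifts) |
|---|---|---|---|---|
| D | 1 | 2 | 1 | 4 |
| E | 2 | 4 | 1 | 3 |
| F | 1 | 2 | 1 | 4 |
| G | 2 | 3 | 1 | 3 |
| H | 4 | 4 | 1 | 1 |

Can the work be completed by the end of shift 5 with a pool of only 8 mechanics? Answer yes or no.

Schedule D@1, E@1, F@1, G@3, H@2: s1:8  s2:8  s3:7  s4:7  s5:4 — peak 8 ≤ 8.

yes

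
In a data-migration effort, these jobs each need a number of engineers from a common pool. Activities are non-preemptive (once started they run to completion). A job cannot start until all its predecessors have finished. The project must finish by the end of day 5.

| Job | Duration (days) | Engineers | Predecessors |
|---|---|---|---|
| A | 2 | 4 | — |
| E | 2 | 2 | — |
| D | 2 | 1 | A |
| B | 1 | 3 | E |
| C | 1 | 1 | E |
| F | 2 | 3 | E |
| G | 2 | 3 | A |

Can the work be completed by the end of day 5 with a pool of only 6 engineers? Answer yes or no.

no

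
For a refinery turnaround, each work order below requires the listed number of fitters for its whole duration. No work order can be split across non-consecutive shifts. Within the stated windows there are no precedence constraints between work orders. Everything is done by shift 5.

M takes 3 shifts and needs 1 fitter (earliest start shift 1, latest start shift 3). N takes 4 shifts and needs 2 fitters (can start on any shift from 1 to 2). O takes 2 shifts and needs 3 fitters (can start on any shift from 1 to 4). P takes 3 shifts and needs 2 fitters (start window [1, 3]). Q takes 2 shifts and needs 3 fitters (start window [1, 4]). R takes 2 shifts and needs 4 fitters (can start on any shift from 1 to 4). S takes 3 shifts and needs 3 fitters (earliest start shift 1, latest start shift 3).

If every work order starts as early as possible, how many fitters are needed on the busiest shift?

18

Early-start schedule: M@1, N@1, O@1, P@1, Q@1, R@1, S@1.
Load per shift: shift 1: 18, shift 2: 18, shift 3: 8, shift 4: 2, shift 5: 0.
Peak is 18.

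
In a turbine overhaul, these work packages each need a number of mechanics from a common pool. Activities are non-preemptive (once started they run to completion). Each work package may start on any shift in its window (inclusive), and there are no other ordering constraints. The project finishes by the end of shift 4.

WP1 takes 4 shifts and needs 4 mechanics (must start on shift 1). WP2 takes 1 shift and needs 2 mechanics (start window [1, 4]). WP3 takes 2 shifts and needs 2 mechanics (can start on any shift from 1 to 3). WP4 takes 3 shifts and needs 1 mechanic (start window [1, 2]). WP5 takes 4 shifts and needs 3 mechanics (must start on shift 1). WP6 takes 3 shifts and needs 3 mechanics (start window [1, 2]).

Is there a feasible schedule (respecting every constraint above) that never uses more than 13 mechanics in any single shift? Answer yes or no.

Schedule WP1@1, WP2@1, WP3@1, WP4@1, WP5@1, WP6@2: s1:12  s2:13  s3:11  s4:10 — peak 13 ≤ 13.

yes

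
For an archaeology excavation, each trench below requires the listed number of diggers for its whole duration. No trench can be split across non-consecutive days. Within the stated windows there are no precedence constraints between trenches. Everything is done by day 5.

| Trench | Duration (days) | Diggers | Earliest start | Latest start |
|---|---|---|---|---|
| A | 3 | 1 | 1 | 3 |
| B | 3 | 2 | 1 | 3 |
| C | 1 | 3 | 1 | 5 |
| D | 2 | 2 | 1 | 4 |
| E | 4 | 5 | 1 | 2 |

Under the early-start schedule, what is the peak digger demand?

Early-start schedule: A@1, B@1, C@1, D@1, E@1.
Load per day: day 1: 13, day 2: 10, day 3: 8, day 4: 5, day 5: 0.
Peak is 13.

13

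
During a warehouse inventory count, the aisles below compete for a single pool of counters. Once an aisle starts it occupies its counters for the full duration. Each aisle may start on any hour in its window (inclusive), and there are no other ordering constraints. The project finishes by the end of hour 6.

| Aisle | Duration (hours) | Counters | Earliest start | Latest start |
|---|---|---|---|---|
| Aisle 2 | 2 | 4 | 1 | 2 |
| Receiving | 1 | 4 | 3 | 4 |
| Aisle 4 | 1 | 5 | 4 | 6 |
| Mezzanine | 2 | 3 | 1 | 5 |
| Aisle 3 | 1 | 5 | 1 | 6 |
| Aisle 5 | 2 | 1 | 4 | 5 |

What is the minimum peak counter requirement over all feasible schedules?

7

Early-start (Aisle 2@1, Receiving@3, Aisle 4@4, Mezzanine@1, Aisle 3@1, Aisle 5@4) gives peak 12: h1:12  h2:7  h3:4  h4:6  h5:1  h6:0.
Shift Aisle 3→5.
Schedule Aisle 2@1, Receiving@3, Aisle 4@4, Mezzanine@1, Aisle 3@5, Aisle 5@4: h1:7  h2:7  h3:4  h4:6  h5:6  h6:0 — peak 7.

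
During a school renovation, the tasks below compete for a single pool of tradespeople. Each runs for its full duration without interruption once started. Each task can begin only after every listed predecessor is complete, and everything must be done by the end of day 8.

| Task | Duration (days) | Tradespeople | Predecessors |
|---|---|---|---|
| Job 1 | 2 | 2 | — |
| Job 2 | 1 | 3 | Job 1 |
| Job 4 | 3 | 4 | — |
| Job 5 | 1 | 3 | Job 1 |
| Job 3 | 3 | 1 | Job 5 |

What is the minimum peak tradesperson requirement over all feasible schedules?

5

Early-start (Job 1@1, Job 2@3, Job 4@1, Job 5@3, Job 3@4) gives peak 10: d1:6  d2:6  d3:10  d4:1  d5:1  d6:1  d7:0  d8:0.
Shift Job 4→5, Job 5→4, Job 3→5.
Schedule Job 1@1, Job 2@3, Job 4@5, Job 5@4, Job 3@5: d1:2  d2:2  d3:3  d4:3  d5:5  d6:5  d7:5  d8:0 — peak 5.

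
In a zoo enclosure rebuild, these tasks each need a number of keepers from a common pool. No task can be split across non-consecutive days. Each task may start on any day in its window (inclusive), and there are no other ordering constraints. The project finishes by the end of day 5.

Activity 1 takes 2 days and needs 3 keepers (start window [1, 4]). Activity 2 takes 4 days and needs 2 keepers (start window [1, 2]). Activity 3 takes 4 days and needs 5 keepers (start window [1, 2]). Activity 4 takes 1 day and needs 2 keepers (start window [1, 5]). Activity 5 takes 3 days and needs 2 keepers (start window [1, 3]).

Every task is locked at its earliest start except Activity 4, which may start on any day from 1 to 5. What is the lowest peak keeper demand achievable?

Activity 4@1: d1:14  d2:12  d3:9  d4:7  d5:0 → peak 14
Activity 4@2: d1:12  d2:14  d3:9  d4:7  d5:0 → peak 14
Activity 4@3: d1:12  d2:12  d3:11  d4:7  d5:0 → peak 12
Activity 4@4: d1:12  d2:12  d3:9  d4:9  d5:0 → peak 12
Activity 4@5: d1:12  d2:12  d3:9  d4:7  d5:2 → peak 12
Best is Activity 4@3, peak 12.

12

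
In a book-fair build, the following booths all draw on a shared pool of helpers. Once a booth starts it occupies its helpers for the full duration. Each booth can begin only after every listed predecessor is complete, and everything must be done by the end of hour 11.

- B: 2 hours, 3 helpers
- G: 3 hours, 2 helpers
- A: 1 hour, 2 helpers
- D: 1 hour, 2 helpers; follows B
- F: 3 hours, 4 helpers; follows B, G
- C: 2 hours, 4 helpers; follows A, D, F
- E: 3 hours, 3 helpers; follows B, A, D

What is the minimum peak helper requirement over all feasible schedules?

5

Early-start (B@1, G@1, A@1, D@3, F@4, C@7, E@4) gives peak 7: h1:7  h2:5  h3:4  h4:7  h5:7  h6:7  h7:4  h8:4  h9:0  h10:0  h11:0.
Shift G→2, F→7, C→10.
Schedule B@1, G@2, A@1, D@3, F@7, C@10, E@4: h1:5  h2:5  h3:4  h4:5  h5:3  h6:3  h7:4  h8:4  h9:4  h10:4  h11:4 — peak 5.
Total helper-hours = 45 over 11 hours ⇒ peak ≥ ⌈45/11⌉ = 5, so 5 is optimal.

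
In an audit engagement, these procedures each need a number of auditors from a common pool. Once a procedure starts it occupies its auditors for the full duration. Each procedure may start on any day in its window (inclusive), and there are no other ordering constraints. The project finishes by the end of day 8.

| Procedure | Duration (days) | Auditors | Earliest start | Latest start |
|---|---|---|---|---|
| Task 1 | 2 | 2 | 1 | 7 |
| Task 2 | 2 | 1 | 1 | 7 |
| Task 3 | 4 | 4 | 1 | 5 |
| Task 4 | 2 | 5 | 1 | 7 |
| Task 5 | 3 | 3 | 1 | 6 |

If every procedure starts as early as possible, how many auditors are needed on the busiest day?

Early-start schedule: Task 1@1, Task 2@1, Task 3@1, Task 4@1, Task 5@1.
Load per day: day 1: 15, day 2: 15, day 3: 7, day 4: 4, day 5: 0, day 6: 0, day 7: 0, day 8: 0.
Peak is 15.

15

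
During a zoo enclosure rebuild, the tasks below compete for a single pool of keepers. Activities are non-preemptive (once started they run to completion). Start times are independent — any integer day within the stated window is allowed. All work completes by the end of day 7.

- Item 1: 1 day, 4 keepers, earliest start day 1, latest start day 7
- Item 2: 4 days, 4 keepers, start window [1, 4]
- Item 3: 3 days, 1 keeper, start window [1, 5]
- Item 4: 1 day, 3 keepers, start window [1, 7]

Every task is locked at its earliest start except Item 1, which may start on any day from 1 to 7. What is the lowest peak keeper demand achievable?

8

Item 1@1: d1:12  d2:5  d3:5  d4:4  d5:0  d6:0  d7:0 → peak 12
Item 1@2: d1:8  d2:9  d3:5  d4:4  d5:0  d6:0  d7:0 → peak 9
Item 1@3: d1:8  d2:5  d3:9  d4:4  d5:0  d6:0  d7:0 → peak 9
Item 1@4: d1:8  d2:5  d3:5  d4:8  d5:0  d6:0  d7:0 → peak 8
Item 1@5: d1:8  d2:5  d3:5  d4:4  d5:4  d6:0  d7:0 → peak 8
Item 1@6: d1:8  d2:5  d3:5  d4:4  d5:0  d6:4  d7:0 → peak 8
Item 1@7: d1:8  d2:5  d3:5  d4:4  d5:0  d6:0  d7:4 → peak 8
Best is Item 1@4, peak 8.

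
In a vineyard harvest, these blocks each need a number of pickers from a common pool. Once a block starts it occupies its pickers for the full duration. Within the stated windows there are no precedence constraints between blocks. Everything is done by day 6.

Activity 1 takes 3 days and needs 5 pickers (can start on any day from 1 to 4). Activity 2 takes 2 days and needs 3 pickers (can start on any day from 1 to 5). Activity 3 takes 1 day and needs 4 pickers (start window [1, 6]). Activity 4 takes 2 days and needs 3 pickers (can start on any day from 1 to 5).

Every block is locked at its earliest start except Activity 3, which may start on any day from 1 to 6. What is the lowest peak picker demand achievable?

11

Activity 3@1: d1:15  d2:11  d3:5  d4:0  d5:0  d6:0 → peak 15
Activity 3@2: d1:11  d2:15  d3:5  d4:0  d5:0  d6:0 → peak 15
Activity 3@3: d1:11  d2:11  d3:9  d4:0  d5:0  d6:0 → peak 11
Activity 3@4: d1:11  d2:11  d3:5  d4:4  d5:0  d6:0 → peak 11
Activity 3@5: d1:11  d2:11  d3:5  d4:0  d5:4  d6:0 → peak 11
Activity 3@6: d1:11  d2:11  d3:5  d4:0  d5:0  d6:4 → peak 11
Best is Activity 3@3, peak 11.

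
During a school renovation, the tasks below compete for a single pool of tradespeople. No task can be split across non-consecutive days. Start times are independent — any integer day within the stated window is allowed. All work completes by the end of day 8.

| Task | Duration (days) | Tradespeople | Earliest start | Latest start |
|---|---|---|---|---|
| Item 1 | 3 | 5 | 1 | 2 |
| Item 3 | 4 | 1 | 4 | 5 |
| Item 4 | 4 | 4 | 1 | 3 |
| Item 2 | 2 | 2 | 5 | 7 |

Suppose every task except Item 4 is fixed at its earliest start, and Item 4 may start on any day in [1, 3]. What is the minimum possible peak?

Item 4@1: d1:9  d2:9  d3:9  d4:5  d5:3  d6:3  d7:1  d8:0 → peak 9
Item 4@2: d1:5  d2:9  d3:9  d4:5  d5:7  d6:3  d7:1  d8:0 → peak 9
Item 4@3: d1:5  d2:5  d3:9  d4:5  d5:7  d6:7  d7:1  d8:0 → peak 9
Best is Item 4@1, peak 9.

9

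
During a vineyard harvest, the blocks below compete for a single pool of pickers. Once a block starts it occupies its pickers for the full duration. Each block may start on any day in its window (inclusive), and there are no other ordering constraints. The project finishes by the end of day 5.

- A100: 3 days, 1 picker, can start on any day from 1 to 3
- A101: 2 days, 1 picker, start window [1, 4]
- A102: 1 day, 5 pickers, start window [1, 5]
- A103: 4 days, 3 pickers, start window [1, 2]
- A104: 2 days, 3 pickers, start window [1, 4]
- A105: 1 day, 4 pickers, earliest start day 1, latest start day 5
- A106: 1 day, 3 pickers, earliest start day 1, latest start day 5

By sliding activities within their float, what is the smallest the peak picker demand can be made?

Early-start (A100@1, A101@1, A102@1, A103@1, A104@1, A105@1, A106@1) gives peak 20: d1:20  d2:8  d3:4  d4:3  d5:0.
Shift A103→2, A104→2, A105→4, A106→5.
Schedule A100@1, A101@1, A102@1, A103@2, A104@2, A105@4, A106@5: d1:7  d2:8  d3:7  d4:7  d5:6 — peak 8.

8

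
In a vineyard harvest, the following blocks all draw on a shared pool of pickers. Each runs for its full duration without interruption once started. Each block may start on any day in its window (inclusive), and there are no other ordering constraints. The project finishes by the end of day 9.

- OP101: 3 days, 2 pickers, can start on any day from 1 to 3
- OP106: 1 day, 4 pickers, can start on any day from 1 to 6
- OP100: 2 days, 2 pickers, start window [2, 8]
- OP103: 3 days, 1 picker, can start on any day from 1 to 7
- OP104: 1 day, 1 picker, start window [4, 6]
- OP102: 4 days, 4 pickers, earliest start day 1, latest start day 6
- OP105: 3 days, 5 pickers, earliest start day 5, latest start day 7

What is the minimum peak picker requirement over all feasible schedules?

Early-start (OP101@1, OP106@1, OP100@2, OP103@1, OP104@4, OP102@1, OP105@5) gives peak 11: d1:11  d2:9  d3:9  d4:5  d5:5  d6:5  d7:5  d8:0  d9:0.
Shift OP100→4, OP103→6, OP104→6, OP102→2, OP105→7.
Schedule OP101@1, OP106@1, OP100@4, OP103@6, OP104@6, OP102@2, OP105@7: d1:6  d2:6  d3:6  d4:6  d5:6  d6:2  d7:6  d8:6  d9:5 — peak 6.
Total picker-days = 49 over 9 days ⇒ peak ≥ ⌈49/9⌉ = 6, so 6 is optimal.

6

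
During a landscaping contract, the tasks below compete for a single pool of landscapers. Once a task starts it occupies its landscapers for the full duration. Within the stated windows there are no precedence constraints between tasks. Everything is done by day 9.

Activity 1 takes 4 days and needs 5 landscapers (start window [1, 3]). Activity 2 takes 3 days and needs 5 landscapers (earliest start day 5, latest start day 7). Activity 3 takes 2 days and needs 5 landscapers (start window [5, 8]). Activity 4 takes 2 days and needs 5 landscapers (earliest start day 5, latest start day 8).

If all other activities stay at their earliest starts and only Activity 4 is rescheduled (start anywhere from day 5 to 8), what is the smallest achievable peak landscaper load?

Activity 4@5: d1:5  d2:5  d3:5  d4:5  d5:15  d6:15  d7:5  d8:0  d9:0 → peak 15
Activity 4@6: d1:5  d2:5  d3:5  d4:5  d5:10  d6:15  d7:10  d8:0  d9:0 → peak 15
Activity 4@7: d1:5  d2:5  d3:5  d4:5  d5:10  d6:10  d7:10  d8:5  d9:0 → peak 10
Activity 4@8: d1:5  d2:5  d3:5  d4:5  d5:10  d6:10  d7:5  d8:5  d9:5 → peak 10
Best is Activity 4@7, peak 10.

10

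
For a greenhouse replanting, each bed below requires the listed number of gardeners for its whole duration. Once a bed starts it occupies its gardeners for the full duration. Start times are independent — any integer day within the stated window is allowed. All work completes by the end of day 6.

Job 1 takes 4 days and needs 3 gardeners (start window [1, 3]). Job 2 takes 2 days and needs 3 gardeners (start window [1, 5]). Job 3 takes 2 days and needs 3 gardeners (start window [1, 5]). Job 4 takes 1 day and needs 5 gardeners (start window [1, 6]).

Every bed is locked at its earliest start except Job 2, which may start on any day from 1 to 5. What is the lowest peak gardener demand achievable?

11

Job 2@1: d1:14  d2:9  d3:3  d4:3  d5:0  d6:0 → peak 14
Job 2@2: d1:11  d2:9  d3:6  d4:3  d5:0  d6:0 → peak 11
Job 2@3: d1:11  d2:6  d3:6  d4:6  d5:0  d6:0 → peak 11
Job 2@4: d1:11  d2:6  d3:3  d4:6  d5:3  d6:0 → peak 11
Job 2@5: d1:11  d2:6  d3:3  d4:3  d5:3  d6:3 → peak 11
Best is Job 2@2, peak 11.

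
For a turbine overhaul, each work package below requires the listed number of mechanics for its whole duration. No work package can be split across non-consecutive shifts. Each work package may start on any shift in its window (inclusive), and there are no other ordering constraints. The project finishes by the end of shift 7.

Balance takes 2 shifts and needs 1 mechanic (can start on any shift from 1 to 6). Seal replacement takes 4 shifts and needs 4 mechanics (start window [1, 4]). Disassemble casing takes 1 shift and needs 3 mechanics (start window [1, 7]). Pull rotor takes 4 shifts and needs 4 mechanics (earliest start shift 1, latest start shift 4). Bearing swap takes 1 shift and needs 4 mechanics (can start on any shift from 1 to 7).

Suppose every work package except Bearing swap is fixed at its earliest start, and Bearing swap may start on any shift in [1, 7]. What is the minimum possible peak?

12

Bearing swap@1: s1:16  s2:9  s3:8  s4:8  s5:0  s6:0  s7:0 → peak 16
Bearing swap@2: s1:12  s2:13  s3:8  s4:8  s5:0  s6:0  s7:0 → peak 13
Bearing swap@3: s1:12  s2:9  s3:12  s4:8  s5:0  s6:0  s7:0 → peak 12
Bearing swap@4: s1:12  s2:9  s3:8  s4:12  s5:0  s6:0  s7:0 → peak 12
Bearing swap@5: s1:12  s2:9  s3:8  s4:8  s5:4  s6:0  s7:0 → peak 12
Bearing swap@6: s1:12  s2:9  s3:8  s4:8  s5:0  s6:4  s7:0 → peak 12
Bearing swap@7: s1:12  s2:9  s3:8  s4:8  s5:0  s6:0  s7:4 → peak 12
Best is Bearing swap@3, peak 12.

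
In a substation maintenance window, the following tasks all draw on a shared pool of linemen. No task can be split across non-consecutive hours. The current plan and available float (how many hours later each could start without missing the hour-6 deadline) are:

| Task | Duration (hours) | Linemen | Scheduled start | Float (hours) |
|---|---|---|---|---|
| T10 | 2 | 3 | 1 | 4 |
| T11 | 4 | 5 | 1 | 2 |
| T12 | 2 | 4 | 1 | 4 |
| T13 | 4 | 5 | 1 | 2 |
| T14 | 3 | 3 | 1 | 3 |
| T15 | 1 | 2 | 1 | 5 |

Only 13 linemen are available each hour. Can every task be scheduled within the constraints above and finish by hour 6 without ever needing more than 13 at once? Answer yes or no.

Schedule T10@1, T11@1, T12@1, T13@3, T14@3, T15@5: h1:12  h2:12  h3:13  h4:13  h5:10  h6:5 — peak 13 ≤ 13.

yes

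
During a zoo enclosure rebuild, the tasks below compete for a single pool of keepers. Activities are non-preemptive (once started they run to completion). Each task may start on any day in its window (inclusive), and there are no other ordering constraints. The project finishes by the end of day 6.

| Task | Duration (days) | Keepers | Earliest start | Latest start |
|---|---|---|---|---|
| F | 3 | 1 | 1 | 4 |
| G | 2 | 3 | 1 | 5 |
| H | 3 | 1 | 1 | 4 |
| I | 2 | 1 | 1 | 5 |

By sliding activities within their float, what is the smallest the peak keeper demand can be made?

3

Early-start (F@1, G@1, H@1, I@1) gives peak 6: d1:6  d2:6  d3:2  d4:0  d5:0  d6:0.
Shift G→4.
Schedule F@1, G@4, H@1, I@1: d1:3  d2:3  d3:2  d4:3  d5:3  d6:0 — peak 3.
Total keeper-days = 14 over 6 days ⇒ peak ≥ ⌈14/6⌉ = 3, so 3 is optimal.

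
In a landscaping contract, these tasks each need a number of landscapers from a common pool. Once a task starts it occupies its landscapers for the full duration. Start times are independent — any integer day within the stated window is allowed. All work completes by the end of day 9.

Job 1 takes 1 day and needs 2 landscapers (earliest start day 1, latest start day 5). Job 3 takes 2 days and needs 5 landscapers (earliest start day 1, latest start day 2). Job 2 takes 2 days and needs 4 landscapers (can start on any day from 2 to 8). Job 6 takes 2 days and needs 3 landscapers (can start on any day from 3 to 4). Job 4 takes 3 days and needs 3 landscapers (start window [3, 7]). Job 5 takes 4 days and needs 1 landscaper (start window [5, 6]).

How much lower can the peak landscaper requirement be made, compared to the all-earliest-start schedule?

5

Early-start peak: d1:7  d2:9  d3:10  d4:6  d5:4  d6:1  d7:1  d8:1  d9:0 ⇒ 10.
Leveled (Job 1@3, Job 3@1, Job 2@5, Job 6@3, Job 4@7, Job 5@5): d1:5  d2:5  d3:5  d4:3  d5:5  d6:5  d7:4  d8:4  d9:3 ⇒ 5.
Reduction 10 − 5 = 5.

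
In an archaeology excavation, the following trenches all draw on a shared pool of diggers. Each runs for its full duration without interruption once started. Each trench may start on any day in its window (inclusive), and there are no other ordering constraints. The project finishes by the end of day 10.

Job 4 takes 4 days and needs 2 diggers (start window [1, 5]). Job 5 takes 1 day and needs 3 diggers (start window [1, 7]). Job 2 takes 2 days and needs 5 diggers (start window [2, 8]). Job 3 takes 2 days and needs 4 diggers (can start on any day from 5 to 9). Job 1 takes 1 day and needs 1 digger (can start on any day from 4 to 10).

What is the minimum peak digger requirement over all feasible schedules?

5

Early-start (Job 4@1, Job 5@1, Job 2@2, Job 3@5, Job 1@4) gives peak 7: d1:5  d2:7  d3:7  d4:3  d5:4  d6:4  d7:0  d8:0  d9:0  d10:0.
Shift Job 2→5, Job 3→7.
Schedule Job 4@1, Job 5@1, Job 2@5, Job 3@7, Job 1@4: d1:5  d2:2  d3:2  d4:3  d5:5  d6:5  d7:4  d8:4  d9:0  d10:0 — peak 5.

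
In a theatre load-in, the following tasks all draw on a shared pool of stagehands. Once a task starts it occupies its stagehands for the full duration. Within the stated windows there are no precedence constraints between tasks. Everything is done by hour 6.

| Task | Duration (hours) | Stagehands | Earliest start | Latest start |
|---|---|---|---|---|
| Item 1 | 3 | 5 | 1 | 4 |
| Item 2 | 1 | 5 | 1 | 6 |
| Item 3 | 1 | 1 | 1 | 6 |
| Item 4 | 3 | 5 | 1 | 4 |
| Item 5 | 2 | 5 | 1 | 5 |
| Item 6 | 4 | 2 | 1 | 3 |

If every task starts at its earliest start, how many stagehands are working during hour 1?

23

At early start, hour 1 has: Item 1, Item 2, Item 3, Item 4, Item 5, Item 6.
Demand: 5 + 5 + 1 + 5 + 5 + 2 = 23.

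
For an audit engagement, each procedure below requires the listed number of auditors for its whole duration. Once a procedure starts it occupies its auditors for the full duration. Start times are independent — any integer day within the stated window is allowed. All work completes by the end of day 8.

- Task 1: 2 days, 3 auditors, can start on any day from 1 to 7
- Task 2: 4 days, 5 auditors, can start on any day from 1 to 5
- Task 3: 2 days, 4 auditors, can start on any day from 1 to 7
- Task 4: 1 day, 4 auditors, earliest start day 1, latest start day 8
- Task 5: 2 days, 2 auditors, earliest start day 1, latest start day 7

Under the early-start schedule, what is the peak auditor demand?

18

Early-start schedule: Task 1@1, Task 2@1, Task 3@1, Task 4@1, Task 5@1.
Load per day: day 1: 18, day 2: 14, day 3: 5, day 4: 5, day 5: 0, day 6: 0, day 7: 0, day 8: 0.
Peak is 18.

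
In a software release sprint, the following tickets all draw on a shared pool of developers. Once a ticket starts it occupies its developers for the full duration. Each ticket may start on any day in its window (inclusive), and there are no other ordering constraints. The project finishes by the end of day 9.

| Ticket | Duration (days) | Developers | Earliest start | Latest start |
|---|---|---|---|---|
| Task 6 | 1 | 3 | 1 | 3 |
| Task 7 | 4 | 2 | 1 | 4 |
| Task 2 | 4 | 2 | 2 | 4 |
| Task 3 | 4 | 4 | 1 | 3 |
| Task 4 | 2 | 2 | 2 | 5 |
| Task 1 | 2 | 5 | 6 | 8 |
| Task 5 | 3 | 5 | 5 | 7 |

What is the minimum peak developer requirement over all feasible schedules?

9

Early-start (Task 6@1, Task 7@1, Task 2@2, Task 3@1, Task 4@2, Task 1@6, Task 5@5) gives peak 10: d1:9  d2:10  d3:10  d4:8  d5:7  d6:10  d7:10  d8:0  d9:0.
Shift Task 4→5, Task 1→8.
Schedule Task 6@1, Task 7@1, Task 2@2, Task 3@1, Task 4@5, Task 1@8, Task 5@5: d1:9  d2:8  d3:8  d4:8  d5:9  d6:7  d7:5  d8:5  d9:5 — peak 9.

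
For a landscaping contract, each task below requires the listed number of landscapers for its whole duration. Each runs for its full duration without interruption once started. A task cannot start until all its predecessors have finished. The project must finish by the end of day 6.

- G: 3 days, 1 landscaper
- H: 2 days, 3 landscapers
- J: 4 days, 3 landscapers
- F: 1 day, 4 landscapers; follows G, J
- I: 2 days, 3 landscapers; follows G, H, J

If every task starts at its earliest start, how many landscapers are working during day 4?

3

At early start, day 4 has: J.
Demand: 3 = 3.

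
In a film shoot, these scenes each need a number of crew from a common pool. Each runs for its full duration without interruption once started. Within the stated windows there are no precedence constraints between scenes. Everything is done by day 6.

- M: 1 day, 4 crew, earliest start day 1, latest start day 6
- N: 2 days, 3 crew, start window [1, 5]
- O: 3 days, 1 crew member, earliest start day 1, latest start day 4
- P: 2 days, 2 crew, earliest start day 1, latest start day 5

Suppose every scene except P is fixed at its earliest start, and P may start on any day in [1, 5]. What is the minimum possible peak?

P@1: d1:10  d2:6  d3:1  d4:0  d5:0  d6:0 → peak 10
P@2: d1:8  d2:6  d3:3  d4:0  d5:0  d6:0 → peak 8
P@3: d1:8  d2:4  d3:3  d4:2  d5:0  d6:0 → peak 8
P@4: d1:8  d2:4  d3:1  d4:2  d5:2  d6:0 → peak 8
P@5: d1:8  d2:4  d3:1  d4:0  d5:2  d6:2 → peak 8
Best is P@2, peak 8.

8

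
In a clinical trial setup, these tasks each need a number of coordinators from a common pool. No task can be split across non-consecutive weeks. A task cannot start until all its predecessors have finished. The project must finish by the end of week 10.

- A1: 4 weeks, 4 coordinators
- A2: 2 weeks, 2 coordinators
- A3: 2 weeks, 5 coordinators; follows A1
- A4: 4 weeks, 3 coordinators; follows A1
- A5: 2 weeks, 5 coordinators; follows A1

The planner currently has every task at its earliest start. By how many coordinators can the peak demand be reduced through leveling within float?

Early-start peak: w1:6  w2:6  w3:4  w4:4  w5:13  w6:13  w7:3  w8:3  w9:0  w10:0 ⇒ 13.
Leveled (A1@1, A2@1, A3@5, A4@5, A5@7): w1:6  w2:6  w3:4  w4:4  w5:8  w6:8  w7:8  w8:8  w9:0  w10:0 ⇒ 8.
Reduction 13 − 8 = 5.

5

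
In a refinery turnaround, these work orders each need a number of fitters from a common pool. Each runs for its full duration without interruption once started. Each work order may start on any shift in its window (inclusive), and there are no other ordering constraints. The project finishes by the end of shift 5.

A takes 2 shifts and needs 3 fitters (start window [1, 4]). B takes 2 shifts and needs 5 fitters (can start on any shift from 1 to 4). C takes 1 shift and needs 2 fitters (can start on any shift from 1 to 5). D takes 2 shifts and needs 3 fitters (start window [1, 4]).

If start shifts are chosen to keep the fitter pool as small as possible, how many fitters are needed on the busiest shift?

Early-start (A@1, B@1, C@1, D@1) gives peak 13: s1:13  s2:11  s3:0  s4:0  s5:0.
Shift B→3, C→5.
Schedule A@1, B@3, C@5, D@1: s1:6  s2:6  s3:5  s4:5  s5:2 — peak 6.

6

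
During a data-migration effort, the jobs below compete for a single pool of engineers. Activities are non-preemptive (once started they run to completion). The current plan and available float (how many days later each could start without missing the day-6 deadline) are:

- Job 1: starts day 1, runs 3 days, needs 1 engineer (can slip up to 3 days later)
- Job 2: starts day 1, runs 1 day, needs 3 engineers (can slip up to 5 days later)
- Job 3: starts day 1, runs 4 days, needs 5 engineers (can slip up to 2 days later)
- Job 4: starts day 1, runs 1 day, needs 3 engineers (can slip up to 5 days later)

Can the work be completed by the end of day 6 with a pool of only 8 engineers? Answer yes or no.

Schedule Job 1@1, Job 2@1, Job 3@2, Job 4@6: d1:4  d2:6  d3:6  d4:5  d5:5  d6:3 — peak 6 ≤ 8.

yes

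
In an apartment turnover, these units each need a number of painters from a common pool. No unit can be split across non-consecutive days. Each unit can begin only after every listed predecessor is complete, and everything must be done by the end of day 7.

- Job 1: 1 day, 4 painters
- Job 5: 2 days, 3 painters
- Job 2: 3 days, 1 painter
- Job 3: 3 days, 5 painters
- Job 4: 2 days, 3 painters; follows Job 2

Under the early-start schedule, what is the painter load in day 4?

At early start, day 4 has: Job 4.
Demand: 3 = 3.

3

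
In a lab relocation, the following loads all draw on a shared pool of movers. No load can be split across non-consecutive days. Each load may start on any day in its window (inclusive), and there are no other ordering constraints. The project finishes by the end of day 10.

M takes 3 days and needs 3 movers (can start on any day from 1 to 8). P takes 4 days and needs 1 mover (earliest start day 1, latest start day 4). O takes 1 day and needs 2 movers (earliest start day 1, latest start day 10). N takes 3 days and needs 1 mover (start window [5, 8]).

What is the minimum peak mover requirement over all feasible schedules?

Early-start (M@1, P@1, O@1, N@5) gives peak 6: d1:6  d2:4  d3:4  d4:1  d5:1  d6:1  d7:1  d8:0  d9:0  d10:0.
Shift P→4, O→4.
Schedule M@1, P@4, O@4, N@5: d1:3  d2:3  d3:3  d4:3  d5:2  d6:2  d7:2  d8:0  d9:0  d10:0 — peak 3.

3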